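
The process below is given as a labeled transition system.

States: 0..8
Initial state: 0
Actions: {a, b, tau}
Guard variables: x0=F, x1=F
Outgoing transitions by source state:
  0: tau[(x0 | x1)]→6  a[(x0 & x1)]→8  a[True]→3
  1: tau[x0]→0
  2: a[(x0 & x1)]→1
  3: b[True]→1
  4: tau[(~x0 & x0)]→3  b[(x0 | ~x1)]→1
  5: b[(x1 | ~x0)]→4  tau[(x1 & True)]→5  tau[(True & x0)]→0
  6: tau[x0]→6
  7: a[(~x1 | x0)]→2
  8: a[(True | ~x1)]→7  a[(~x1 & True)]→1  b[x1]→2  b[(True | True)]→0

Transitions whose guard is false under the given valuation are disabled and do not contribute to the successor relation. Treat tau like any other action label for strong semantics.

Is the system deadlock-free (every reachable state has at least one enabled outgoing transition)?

Answer: DEADLOCK at state 1

Working:
Reach set: {0,1,3}
  0: a→3  [1 exit(s)]
  1: ∅  [STUCK]
  3: b→1  [1 exit(s)]
Path to 1: a·b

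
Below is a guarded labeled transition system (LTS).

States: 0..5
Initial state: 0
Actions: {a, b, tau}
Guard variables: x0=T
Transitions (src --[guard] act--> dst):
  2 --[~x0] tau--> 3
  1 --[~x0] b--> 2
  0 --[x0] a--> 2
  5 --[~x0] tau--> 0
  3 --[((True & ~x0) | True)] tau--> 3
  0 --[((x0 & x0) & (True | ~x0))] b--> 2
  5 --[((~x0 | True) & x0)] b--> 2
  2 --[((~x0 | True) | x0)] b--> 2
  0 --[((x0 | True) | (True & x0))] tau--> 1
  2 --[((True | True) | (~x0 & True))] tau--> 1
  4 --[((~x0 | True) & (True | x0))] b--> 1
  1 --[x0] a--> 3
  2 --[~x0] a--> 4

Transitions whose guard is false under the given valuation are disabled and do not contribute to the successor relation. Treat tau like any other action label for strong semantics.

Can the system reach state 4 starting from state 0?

Answer: UNREACHABLE

Working:
9 transition(s) survive guard evaluation.
Layer 0: {0}
Layer 1: {1,2}  cumulative {0,1,2}
Layer 2: {3}  cumulative {0,1,2,3}
R = {0,1,2,3}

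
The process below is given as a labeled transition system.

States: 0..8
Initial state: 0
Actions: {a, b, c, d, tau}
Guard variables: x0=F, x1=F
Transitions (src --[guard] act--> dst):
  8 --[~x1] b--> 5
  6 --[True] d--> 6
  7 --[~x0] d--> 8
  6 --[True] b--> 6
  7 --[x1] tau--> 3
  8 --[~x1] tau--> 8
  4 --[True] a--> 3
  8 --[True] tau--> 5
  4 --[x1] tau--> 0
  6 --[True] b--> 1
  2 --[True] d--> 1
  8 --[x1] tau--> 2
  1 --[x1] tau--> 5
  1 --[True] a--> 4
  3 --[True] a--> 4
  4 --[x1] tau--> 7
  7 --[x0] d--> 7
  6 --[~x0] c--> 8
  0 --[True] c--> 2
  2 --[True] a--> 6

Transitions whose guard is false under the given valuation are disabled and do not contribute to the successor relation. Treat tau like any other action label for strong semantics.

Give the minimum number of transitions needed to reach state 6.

Answer: 2

Trace:
BFS to 6:
  Layer 0: {0}
  Layer 1: {2}
  Layer 2: {1,6}
first hit 6 at d=2 via c·a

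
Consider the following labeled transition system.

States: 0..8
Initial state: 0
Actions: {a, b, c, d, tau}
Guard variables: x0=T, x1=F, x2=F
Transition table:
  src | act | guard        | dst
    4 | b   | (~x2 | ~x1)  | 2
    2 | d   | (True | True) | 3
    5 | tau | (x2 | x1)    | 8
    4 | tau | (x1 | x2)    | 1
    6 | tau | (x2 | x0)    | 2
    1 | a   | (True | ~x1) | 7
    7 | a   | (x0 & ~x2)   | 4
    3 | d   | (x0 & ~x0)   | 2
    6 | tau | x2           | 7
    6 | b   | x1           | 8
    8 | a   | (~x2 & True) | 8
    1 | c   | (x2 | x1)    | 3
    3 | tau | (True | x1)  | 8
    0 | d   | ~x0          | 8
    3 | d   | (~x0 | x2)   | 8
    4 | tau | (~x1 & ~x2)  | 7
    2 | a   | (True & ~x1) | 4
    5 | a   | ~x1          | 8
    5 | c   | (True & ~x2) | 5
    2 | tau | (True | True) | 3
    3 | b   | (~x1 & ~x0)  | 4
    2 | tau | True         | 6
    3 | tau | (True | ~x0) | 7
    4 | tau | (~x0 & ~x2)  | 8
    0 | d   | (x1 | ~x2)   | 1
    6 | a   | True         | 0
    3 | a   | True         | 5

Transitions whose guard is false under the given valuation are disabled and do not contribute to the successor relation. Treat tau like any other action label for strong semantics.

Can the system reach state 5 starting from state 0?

Answer: REACHABLE

Working:
Guard filter leaves 17 enabled edge(s).
depth 0: {0}
depth 1: {1}  now seen {0,1}
depth 2: {7}  now seen {0,1,7}
depth 3: {4}  now seen {0,1,4,7}
depth 4: {2}  now seen {0,1,2,4,7}
depth 5: {3,6}  now seen {0,1,2,3,4,6,7}
depth 6: {5,8}  now seen {0,1,2,3,4,5,6,7,8}
Reach set: {0,1,2,3,4,5,6,7,8}
witness 5: d·a·a·b·d·a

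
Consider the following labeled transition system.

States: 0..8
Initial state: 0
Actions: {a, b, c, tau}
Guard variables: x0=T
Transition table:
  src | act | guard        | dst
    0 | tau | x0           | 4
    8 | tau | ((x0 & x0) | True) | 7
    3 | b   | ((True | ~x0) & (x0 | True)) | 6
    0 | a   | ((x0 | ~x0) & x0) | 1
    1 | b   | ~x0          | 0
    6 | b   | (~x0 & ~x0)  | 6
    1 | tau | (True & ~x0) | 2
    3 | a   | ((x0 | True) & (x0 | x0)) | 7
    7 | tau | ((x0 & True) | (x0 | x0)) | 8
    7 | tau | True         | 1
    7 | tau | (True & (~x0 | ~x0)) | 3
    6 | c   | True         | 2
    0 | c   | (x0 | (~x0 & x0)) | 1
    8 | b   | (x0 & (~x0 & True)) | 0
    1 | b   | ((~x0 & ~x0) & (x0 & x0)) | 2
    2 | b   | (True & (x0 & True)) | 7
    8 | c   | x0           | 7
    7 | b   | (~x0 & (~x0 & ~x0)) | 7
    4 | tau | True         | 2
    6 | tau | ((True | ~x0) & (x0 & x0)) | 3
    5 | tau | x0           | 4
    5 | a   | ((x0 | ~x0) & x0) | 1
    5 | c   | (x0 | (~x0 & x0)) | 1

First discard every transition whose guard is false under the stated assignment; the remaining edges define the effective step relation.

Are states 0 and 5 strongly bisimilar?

Bisimulation quotient by refinement:
  P[0] = {{0,1,2,3,4,5,6,7,8}}
  P[1] = {{0,5},{1},{2},{3},{4,7},{6,8}}
  P[2] = {{0,5},{1},{2},{3},{4},{6},{7},{8}}
Fixed point at round 3; 8 class(es).
[0]={0,5}  [5]={0,5}

Answer: BISIMILAR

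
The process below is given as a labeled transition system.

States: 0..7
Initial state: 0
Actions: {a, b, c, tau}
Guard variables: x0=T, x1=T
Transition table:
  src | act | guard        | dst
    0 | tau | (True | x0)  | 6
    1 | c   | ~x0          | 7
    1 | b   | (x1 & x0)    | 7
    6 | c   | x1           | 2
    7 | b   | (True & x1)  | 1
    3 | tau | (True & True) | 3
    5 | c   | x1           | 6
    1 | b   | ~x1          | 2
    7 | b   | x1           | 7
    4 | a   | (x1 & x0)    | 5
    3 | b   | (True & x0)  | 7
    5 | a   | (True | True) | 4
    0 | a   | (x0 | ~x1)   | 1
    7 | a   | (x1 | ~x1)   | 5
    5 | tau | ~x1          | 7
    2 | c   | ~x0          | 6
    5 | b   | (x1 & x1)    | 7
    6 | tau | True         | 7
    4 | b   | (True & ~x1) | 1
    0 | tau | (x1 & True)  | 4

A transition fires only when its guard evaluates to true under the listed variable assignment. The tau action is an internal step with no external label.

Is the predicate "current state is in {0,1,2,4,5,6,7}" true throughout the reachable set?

Answer: INVARIANT HOLDS

Trace:
Inv-set: {0,1,2,4,5,6,7}
Reach set: {0,1,2,4,5,6,7}
  0: ✓
  1: ✓
  2: ✓
  4: ✓
  5: ✓
  6: ✓
  7: ✓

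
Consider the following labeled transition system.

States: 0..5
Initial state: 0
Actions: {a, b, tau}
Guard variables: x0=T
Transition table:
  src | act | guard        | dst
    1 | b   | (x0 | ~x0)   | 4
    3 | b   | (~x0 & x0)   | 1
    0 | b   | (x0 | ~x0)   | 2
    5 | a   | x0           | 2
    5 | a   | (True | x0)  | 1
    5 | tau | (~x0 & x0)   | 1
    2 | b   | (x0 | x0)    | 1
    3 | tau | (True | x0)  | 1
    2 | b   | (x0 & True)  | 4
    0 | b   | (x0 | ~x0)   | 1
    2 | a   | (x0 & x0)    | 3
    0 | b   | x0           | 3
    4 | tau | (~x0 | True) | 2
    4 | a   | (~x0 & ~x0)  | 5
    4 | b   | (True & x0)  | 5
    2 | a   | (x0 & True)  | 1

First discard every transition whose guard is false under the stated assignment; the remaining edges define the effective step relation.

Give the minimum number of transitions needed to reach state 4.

Answer: 2

Working:
Layered search for 4:
  depth 0: {0}
  depth 1: {1,2,3}
  depth 2: {4}
4 enters at depth 2; path b·b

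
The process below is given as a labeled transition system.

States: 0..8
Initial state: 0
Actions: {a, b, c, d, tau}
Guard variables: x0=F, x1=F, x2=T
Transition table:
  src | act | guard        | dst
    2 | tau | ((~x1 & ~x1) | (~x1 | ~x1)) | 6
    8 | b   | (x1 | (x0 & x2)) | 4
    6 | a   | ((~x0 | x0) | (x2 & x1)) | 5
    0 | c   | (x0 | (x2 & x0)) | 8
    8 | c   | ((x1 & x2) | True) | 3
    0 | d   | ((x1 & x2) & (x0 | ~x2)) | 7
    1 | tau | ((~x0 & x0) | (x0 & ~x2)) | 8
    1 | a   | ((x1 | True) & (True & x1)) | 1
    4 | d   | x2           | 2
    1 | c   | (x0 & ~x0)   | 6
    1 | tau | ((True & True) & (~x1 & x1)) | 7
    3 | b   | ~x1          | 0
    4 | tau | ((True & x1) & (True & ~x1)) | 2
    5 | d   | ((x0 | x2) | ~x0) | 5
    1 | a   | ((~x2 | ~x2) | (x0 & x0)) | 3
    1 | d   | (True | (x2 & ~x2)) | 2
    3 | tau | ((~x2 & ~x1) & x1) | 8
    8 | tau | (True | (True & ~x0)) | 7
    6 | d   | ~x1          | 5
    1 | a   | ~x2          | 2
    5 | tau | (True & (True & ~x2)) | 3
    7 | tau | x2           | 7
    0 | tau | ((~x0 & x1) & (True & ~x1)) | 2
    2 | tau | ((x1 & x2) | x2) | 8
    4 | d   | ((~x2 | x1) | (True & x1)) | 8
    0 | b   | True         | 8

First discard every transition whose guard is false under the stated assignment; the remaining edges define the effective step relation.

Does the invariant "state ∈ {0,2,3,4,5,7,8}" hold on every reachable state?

Safe = {0,2,3,4,5,7,8}
Reachable = {0,3,7,8}
  0: safe
  3: safe
  7: safe
  8: safe

Answer: INVARIANT HOLDS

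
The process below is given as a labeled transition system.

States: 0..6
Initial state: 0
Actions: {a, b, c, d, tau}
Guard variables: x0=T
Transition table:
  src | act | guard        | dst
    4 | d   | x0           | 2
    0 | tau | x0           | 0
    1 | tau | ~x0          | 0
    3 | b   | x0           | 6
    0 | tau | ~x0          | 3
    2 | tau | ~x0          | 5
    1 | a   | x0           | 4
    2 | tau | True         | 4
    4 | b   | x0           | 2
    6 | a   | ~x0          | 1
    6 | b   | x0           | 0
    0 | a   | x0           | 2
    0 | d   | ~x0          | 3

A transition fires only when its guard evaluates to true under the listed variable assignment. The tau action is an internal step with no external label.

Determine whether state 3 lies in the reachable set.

Answer: UNREACHABLE

Working:
Guard filter leaves 8 enabled edge(s).
Layer 0: {0}
Layer 1: {2}  cumulative {0,2}
Layer 2: {4}  cumulative {0,2,4}
R = {0,2,4}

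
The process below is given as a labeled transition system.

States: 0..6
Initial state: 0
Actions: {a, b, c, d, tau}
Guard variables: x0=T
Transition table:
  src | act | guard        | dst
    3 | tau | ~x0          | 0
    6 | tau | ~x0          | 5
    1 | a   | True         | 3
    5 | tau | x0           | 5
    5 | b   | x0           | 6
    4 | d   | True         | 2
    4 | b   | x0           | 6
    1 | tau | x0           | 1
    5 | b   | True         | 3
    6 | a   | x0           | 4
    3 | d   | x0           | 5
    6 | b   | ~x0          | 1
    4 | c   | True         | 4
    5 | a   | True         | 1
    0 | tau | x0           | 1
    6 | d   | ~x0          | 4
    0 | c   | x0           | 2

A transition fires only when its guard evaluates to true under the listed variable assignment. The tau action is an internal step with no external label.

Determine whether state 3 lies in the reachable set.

Answer: REACHABLE

Working:
13 transition(s) survive guard evaluation.
Layer 0: {0}
Layer 1: {1,2}  cumulative {0,1,2}
Layer 2: {3}  cumulative {0,1,2,3}
Layer 3: {5}  cumulative {0,1,2,3,5}
Layer 4: {6}  cumulative {0,1,2,3,5,6}
Layer 5: {4}  cumulative {0,1,2,3,4,5,6}
Reach set: {0,1,2,3,4,5,6}
Path to 3: tau·a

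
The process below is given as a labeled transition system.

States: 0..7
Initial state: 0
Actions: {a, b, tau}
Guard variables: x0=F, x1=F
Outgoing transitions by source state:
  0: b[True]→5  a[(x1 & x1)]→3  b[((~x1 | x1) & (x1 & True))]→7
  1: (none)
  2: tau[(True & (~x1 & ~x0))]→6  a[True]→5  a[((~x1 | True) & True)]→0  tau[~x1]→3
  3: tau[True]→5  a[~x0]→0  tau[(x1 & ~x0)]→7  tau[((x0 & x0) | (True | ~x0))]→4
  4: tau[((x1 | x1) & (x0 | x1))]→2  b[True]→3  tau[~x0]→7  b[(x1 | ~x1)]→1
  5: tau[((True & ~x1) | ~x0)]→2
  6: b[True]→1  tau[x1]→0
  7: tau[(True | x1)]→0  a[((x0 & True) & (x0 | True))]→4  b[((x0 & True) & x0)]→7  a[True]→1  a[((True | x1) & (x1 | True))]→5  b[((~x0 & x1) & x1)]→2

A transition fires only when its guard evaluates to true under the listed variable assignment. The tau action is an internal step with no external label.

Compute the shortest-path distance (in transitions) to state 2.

Answer: 2

Analysis:
Breadth-first toward 2:
  Layer 0: {0}
  Layer 1: {5}
  Layer 2: {2}
first hit 2 at d=2 via b·tau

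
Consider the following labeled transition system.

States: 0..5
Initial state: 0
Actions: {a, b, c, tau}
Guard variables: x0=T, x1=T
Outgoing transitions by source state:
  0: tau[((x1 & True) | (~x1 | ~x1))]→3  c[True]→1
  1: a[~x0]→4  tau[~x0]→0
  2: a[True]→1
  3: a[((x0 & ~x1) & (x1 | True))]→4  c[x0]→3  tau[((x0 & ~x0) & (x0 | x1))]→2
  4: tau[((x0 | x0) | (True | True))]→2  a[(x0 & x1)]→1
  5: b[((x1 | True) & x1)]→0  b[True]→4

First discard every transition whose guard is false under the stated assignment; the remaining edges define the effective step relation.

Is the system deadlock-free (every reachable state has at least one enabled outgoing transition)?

R = {0,1,3}
  0: c→1  tau→3  [2 exit(s)]
  1: ∅  [STUCK]
  3: c→3  [1 exit(s)]
Path to 1: c

Answer: DEADLOCK at state 1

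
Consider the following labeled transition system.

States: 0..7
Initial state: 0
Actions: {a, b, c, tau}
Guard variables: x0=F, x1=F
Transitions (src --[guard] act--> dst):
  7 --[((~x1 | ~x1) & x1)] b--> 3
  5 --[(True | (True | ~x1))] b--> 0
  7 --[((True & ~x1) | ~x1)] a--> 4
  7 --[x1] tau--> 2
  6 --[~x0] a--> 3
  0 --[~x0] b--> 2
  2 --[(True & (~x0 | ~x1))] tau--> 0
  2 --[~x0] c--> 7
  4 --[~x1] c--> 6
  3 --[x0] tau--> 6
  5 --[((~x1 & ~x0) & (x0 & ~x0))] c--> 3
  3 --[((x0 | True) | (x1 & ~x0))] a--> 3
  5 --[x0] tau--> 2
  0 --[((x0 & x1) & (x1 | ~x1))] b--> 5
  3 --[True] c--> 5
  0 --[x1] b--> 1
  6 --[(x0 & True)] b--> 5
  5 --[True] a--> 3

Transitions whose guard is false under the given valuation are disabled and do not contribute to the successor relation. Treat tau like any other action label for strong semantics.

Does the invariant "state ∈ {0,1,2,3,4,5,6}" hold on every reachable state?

Inv-set: {0,1,2,3,4,5,6}
Reachable = {0,2,3,4,5,6,7}
  0: ok
  2: ok
  3: ok
  4: ok
  5: ok
  6: ok
  7: outside
witness against invariant: b·c → 7

Answer: INVARIANT VIOLATED at state 7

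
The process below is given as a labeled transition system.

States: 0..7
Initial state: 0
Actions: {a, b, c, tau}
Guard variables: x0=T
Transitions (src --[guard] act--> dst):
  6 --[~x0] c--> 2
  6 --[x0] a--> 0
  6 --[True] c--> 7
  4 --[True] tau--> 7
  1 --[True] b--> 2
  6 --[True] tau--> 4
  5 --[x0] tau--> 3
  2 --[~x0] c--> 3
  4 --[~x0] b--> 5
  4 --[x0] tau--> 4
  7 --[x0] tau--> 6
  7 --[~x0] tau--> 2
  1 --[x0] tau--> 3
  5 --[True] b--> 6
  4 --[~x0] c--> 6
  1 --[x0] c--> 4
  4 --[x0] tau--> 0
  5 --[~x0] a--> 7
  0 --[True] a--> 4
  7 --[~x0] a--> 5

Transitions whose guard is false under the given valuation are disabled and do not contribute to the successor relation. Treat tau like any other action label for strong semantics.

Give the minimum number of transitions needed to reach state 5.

BFS to 5:
  L0 = {0}
  L1 = {4}
  L2 = {7}
  L3 = {6}
5 never appears.

Answer: UNREACHABLE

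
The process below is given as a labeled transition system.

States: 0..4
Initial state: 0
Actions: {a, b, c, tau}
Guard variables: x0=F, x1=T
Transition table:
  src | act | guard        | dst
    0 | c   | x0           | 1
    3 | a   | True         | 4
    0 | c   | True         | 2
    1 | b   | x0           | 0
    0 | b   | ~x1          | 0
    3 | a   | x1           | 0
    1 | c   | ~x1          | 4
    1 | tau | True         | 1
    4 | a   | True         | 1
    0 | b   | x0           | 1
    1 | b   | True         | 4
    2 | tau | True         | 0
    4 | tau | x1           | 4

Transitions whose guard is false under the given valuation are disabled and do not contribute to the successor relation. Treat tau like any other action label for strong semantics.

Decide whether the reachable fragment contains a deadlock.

Answer: DEADLOCK-FREE

Trace:
Reach set: {0,2}
  0: c→2  [1 exit(s)]
  2: tau→0  [1 exit(s)]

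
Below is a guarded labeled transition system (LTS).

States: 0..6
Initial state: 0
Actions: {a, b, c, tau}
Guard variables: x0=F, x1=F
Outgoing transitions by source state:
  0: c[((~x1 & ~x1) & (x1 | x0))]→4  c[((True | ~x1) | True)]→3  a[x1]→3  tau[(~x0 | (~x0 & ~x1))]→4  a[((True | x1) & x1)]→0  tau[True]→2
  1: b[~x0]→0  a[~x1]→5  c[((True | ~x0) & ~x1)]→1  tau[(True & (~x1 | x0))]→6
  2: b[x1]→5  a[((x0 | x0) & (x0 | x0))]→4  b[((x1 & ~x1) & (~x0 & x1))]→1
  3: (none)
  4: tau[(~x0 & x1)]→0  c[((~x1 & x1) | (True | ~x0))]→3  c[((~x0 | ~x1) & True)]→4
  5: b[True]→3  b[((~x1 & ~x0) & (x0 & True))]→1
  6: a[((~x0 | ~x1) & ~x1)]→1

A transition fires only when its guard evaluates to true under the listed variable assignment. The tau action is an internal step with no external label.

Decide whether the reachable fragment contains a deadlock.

Answer: DEADLOCK at state 2

Trace:
R = {0,2,3,4}
  0: c→3  tau→2  tau→4  [3 out]
  2: ∅  [deadlock]
  3: ∅  [deadlock]
  4: c→3  c→4  [2 out]
Path to 2: tau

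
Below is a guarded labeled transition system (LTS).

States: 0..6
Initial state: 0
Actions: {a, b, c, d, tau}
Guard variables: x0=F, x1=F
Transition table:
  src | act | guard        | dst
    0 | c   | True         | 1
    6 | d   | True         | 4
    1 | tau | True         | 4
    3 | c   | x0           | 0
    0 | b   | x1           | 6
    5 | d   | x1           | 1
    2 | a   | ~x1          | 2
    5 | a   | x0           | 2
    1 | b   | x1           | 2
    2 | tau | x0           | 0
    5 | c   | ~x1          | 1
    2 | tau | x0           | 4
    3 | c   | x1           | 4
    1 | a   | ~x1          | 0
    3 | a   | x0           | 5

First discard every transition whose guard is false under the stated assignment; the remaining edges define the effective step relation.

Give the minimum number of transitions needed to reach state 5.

Answer: UNREACHABLE

Analysis:
Breadth-first toward 5:
  depth 0: {0}
  depth 1: {1}
  depth 2: {4}
5 never appears.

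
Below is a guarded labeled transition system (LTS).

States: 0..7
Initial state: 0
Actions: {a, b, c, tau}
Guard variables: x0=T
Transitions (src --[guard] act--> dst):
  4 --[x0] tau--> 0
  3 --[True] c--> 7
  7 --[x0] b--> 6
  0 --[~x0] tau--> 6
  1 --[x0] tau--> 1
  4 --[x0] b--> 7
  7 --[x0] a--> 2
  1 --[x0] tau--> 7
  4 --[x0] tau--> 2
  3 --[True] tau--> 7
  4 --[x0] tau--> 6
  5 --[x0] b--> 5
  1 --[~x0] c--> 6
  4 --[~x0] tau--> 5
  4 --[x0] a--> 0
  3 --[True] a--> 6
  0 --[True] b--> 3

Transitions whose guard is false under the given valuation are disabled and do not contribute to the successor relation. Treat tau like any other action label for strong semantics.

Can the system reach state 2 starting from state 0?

Answer: REACHABLE

Analysis:
After dropping false guards: 14 live edges.
Layer 0: {0}
Layer 1: {3}  now seen {0,3}
Layer 2: {6,7}  now seen {0,3,6,7}
Layer 3: {2}  now seen {0,2,3,6,7}
Reach set: {0,2,3,6,7}
trace reaching 2: b·c·a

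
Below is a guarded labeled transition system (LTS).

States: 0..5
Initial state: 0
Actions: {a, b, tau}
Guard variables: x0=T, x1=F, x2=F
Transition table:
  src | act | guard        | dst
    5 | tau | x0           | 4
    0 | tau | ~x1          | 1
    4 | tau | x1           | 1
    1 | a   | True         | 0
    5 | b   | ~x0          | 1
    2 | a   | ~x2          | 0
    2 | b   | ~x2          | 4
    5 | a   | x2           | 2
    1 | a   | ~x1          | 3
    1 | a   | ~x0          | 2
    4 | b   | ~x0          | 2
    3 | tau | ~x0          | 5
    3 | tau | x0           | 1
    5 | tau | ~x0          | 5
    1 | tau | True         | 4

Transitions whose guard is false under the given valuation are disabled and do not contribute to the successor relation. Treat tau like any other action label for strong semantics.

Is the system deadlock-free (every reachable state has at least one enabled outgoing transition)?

Answer: DEADLOCK at state 4

Analysis:
Reachable = {0,1,3,4}
  0: tau→1  [1 exit(s)]
  1: a→0  a→3  tau→4  [3 exit(s)]
  3: tau→1  [1 exit(s)]
  4: ∅  [STUCK]
Path to 4: tau·tau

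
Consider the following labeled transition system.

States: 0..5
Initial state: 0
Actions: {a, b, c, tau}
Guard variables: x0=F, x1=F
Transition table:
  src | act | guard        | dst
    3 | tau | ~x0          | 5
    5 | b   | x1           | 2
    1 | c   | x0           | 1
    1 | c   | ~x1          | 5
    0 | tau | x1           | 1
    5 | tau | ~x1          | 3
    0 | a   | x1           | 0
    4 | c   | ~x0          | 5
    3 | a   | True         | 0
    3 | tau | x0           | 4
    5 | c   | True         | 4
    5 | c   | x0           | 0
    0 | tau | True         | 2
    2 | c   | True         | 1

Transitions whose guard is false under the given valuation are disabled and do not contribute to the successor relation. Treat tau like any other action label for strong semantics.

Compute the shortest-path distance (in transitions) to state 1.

Answer: 2

Working:
Layered search for 1:
  depth 0: {0}
  depth 1: {2}
  depth 2: {1}
1 enters at depth 2; path tau·c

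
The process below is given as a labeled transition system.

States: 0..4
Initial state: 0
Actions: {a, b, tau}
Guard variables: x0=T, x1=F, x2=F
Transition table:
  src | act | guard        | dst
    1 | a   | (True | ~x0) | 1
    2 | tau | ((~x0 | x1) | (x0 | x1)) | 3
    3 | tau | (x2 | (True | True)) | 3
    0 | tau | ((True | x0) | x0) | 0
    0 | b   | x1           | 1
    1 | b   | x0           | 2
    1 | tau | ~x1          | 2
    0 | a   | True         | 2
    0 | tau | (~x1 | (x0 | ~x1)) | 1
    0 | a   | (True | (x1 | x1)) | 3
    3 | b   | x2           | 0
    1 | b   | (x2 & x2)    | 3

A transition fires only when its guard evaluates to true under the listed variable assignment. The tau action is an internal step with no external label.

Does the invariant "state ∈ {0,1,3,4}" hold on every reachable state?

Inv-set: {0,1,3,4}
Reach set: {0,1,2,3}
  0: ok
  1: ok
  2: VIOLATES
  3: ok
reach 2 via a — violates

Answer: INVARIANT VIOLATED at state 2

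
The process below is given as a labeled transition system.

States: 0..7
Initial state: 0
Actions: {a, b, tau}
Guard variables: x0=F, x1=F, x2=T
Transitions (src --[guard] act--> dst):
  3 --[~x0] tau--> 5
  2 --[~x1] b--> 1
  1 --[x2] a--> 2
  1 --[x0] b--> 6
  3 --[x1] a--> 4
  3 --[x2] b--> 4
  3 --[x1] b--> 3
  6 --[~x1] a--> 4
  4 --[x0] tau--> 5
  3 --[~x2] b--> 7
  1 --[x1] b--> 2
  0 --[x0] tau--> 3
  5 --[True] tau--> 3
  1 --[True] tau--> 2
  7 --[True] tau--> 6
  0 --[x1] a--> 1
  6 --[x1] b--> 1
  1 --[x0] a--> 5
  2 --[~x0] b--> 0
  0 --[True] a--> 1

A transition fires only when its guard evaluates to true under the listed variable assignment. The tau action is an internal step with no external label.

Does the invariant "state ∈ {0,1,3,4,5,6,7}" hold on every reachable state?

Answer: INVARIANT VIOLATED at state 2

Analysis:
Allowed set {0,1,3,4,5,6,7}
Reachable = {0,1,2}
  0: ✓
  1: ✓
  2: ✗ unsafe
witness against invariant: a·a → 2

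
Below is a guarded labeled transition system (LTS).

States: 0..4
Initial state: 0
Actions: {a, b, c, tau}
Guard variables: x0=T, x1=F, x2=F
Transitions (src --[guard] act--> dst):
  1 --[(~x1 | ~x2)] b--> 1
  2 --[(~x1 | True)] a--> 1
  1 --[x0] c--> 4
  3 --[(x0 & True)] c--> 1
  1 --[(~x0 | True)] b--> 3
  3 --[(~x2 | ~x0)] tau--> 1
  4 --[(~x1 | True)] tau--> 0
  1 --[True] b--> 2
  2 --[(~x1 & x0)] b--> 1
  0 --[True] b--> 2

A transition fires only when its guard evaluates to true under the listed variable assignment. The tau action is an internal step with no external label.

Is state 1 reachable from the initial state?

Answer: REACHABLE

Working:
Guard filter leaves 10 enabled edge(s).
depth 0: {0}
depth 1: {2}  total {0,2}
depth 2: {1}  total {0,1,2}
depth 3: {3,4}  total {0,1,2,3,4}
Reachable = {0,1,2,3,4}
Path to 1: b·a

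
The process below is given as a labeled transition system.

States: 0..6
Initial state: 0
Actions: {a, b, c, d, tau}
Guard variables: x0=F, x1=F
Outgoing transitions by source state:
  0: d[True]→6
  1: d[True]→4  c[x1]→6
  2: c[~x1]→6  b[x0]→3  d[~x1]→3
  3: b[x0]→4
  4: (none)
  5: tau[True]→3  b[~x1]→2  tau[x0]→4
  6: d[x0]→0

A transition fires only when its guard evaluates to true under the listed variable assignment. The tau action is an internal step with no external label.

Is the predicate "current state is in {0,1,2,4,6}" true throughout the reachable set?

Answer: INVARIANT HOLDS

Working:
Allowed set {0,1,2,4,6}
R = {0,6}
  0: safe
  6: safe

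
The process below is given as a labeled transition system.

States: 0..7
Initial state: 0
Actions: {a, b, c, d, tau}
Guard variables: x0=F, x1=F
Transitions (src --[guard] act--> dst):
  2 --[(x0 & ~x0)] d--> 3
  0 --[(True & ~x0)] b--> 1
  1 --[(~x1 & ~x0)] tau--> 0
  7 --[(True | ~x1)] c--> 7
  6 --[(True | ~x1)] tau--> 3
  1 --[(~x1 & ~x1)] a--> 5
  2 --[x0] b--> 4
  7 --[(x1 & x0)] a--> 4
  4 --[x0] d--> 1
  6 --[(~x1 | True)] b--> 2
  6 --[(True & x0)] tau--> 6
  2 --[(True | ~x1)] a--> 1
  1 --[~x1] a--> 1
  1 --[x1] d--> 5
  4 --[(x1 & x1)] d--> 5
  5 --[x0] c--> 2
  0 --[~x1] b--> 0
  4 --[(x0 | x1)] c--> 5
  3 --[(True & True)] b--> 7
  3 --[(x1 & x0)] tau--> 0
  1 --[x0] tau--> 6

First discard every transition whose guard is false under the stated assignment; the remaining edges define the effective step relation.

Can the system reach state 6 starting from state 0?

Answer: UNREACHABLE

Trace:
10 transition(s) survive guard evaluation.
depth 0: {0}
depth 1: {1}  cumulative {0,1}
depth 2: {5}  cumulative {0,1,5}
Reach set: {0,1,5}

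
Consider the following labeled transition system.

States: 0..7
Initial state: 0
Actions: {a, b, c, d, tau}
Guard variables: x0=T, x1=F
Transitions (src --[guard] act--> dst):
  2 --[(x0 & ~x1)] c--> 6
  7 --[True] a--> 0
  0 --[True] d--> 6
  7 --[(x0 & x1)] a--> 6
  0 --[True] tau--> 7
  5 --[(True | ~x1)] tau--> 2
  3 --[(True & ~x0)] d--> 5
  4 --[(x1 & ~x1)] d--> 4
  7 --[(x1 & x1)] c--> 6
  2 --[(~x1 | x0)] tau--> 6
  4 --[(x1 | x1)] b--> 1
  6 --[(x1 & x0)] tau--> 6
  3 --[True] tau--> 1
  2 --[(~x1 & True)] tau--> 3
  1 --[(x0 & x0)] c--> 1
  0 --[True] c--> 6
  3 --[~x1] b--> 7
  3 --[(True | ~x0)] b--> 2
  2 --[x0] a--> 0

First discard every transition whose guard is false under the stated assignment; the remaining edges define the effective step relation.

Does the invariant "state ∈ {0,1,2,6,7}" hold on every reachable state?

Allowed set {0,1,2,6,7}
R = {0,6,7}
  0: safe
  6: safe
  7: safe

Answer: INVARIANT HOLDS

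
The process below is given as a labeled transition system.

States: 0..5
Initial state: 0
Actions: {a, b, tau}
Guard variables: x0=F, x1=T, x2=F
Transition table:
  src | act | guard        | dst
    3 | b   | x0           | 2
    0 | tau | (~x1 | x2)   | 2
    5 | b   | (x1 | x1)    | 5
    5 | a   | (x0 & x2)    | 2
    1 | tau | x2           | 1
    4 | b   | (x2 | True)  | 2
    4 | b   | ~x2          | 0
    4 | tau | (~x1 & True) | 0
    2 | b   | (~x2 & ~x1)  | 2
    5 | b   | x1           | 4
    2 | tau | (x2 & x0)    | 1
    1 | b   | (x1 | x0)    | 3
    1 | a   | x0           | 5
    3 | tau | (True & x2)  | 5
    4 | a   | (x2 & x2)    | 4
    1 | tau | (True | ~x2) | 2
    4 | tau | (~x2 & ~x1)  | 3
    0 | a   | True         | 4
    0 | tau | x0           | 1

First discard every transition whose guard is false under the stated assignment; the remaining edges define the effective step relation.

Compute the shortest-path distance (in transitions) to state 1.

Answer: UNREACHABLE

Analysis:
Breadth-first toward 1:
  L0 = {0}
  L1 = {4}
  L2 = {2}
1 never appears.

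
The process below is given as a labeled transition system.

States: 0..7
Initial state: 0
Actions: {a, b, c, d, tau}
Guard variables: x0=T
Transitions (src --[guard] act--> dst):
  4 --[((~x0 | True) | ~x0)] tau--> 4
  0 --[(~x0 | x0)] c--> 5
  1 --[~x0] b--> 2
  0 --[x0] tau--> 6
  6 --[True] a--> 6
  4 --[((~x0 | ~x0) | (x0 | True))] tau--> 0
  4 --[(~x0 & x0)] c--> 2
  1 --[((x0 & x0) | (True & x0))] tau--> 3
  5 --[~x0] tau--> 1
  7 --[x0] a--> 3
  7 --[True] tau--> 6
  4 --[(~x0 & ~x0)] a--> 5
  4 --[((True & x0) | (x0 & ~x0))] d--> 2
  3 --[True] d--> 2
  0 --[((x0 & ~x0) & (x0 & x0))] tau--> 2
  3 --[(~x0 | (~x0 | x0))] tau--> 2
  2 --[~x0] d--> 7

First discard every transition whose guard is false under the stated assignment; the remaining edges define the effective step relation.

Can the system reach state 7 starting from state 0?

Answer: UNREACHABLE

Trace:
After dropping false guards: 11 live edges.
L0 = {0}
L1 = {5,6}  cumulative {0,5,6}
R = {0,5,6}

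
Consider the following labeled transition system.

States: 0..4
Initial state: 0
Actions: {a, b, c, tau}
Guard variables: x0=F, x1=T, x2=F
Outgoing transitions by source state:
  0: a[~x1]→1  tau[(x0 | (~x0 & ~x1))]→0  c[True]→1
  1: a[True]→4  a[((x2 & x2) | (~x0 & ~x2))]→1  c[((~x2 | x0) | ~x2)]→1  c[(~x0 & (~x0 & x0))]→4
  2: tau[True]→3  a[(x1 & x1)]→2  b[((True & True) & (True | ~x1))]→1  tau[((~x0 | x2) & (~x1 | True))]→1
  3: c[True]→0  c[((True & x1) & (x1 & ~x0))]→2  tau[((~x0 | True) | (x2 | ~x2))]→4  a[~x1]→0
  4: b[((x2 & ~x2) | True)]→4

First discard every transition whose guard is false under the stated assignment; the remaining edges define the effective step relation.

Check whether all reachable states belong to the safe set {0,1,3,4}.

Inv-set: {0,1,3,4}
Reachable = {0,1,4}
  0: ok
  1: ok
  4: ok

Answer: INVARIANT HOLDS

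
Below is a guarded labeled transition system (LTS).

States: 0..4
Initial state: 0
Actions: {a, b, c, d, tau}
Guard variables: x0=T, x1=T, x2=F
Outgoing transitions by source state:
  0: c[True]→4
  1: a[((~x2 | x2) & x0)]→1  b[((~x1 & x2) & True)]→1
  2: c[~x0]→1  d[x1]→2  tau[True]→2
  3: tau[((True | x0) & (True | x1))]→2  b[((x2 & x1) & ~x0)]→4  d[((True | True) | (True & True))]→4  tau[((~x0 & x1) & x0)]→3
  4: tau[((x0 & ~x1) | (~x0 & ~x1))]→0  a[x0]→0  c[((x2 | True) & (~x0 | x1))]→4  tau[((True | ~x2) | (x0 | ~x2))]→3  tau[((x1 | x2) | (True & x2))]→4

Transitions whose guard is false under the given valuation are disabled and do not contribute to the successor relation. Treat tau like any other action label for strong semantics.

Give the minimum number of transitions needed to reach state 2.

BFS to 2:
  depth 0: {0}
  depth 1: {4}
  depth 2: {3}
  depth 3: {2}
depth(2)=3, e.g. c·tau·tau

Answer: 3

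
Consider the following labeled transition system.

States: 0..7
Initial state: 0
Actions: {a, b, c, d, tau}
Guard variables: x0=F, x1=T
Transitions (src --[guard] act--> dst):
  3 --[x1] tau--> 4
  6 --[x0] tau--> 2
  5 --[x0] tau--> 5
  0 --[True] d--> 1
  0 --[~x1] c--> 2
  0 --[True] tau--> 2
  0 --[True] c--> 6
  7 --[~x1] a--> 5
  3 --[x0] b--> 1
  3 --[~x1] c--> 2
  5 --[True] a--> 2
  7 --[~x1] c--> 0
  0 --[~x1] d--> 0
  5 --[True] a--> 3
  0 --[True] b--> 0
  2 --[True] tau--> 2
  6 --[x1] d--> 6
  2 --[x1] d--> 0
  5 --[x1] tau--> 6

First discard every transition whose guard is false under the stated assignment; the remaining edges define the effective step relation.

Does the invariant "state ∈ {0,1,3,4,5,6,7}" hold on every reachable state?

Allowed set {0,1,3,4,5,6,7}
R = {0,1,2,6}
  0: ✓
  1: ✓
  2: ✗ unsafe
  6: ✓
reach 2 via tau — violates

Answer: INVARIANT VIOLATED at state 2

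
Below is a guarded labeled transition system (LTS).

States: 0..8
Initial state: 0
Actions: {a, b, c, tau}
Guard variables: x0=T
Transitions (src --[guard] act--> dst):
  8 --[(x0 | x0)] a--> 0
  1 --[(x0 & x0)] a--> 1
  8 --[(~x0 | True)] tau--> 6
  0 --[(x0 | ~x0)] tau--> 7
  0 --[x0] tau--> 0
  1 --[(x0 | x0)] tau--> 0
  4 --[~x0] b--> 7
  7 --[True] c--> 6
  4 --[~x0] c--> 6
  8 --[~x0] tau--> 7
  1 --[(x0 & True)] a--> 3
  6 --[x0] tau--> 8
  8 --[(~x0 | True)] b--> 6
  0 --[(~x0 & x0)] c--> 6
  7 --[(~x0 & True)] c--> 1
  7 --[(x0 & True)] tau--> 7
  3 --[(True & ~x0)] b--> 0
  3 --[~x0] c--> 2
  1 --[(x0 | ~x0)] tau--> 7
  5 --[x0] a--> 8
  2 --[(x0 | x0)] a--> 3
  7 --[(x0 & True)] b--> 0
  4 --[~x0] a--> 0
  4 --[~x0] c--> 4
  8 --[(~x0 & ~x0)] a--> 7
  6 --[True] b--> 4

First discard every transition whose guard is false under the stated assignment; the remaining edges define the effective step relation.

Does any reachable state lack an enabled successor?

Answer: DEADLOCK at state 4

Analysis:
Reachable = {0,4,6,7,8}
  0: tau→0  tau→7  [2 exit(s)]
  4: ∅  [STUCK]
  6: b→4  tau→8  [2 exit(s)]
  7: b→0  c→6  tau→7  [3 exit(s)]
  8: a→0  b→6  tau→6  [3 exit(s)]
Path to 4: tau·c·b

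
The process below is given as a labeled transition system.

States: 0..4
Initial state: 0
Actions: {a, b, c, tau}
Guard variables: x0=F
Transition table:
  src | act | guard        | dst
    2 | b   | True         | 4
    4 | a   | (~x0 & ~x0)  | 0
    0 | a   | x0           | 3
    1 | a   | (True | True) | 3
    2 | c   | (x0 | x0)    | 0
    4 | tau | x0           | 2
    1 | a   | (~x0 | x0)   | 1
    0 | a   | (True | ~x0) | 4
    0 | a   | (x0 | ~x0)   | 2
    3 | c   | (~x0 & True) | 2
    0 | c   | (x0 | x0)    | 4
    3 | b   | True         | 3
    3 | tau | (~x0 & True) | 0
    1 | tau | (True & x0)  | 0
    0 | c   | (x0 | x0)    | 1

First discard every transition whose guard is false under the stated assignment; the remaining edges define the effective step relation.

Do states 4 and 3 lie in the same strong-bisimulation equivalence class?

Answer: NOT BISIMILAR

Trace:
Compute ~ classes (split until stable):
  P[0] = {{0,1,2,3,4}}
  P[1] = {{0,1,4},{2},{3}}
  P[2] = {{0},{1},{2},{3},{4}}
5 equivalence class(es) (converged in 3)
[4]={4}  [3]={3}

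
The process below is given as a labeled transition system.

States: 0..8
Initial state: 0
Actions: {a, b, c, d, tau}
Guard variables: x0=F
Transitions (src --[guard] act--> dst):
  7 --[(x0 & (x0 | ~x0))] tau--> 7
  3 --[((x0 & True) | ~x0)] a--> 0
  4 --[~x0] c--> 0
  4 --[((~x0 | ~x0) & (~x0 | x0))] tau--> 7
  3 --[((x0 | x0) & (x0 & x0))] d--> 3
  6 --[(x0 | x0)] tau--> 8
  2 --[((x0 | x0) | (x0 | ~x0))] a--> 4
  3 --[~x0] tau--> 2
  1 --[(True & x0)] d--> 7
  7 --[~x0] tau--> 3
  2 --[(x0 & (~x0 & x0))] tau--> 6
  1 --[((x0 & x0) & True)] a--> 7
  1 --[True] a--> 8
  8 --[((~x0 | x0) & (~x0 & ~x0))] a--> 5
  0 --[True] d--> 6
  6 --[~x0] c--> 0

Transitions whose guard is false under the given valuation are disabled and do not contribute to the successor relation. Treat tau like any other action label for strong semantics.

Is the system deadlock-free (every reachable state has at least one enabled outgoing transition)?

Reach set: {0,6}
  0: d→6  [1 out]
  6: c→0  [1 out]

Answer: DEADLOCK-FREE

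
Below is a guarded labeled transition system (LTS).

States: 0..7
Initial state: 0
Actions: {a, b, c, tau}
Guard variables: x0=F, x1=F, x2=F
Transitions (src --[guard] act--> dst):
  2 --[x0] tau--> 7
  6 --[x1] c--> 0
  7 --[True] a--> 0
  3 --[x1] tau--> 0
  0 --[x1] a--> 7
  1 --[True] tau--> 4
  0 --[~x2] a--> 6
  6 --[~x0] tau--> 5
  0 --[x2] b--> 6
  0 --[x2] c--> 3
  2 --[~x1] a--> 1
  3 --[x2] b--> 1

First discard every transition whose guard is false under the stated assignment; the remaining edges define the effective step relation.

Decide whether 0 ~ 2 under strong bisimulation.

Bisimulation quotient by refinement:
  P[0] = {{0,1,2,3,4,5,6,7}}
  P[1] = {{0,2,7},{1,6},{3,4,5}}
  P[2] = {{0,2},{1,6},{3,4,5},{7}}
stable after 3 split(s): 4 block(s)
class of 0: {0,2}; class of 2: {0,2}

Answer: BISIMILAR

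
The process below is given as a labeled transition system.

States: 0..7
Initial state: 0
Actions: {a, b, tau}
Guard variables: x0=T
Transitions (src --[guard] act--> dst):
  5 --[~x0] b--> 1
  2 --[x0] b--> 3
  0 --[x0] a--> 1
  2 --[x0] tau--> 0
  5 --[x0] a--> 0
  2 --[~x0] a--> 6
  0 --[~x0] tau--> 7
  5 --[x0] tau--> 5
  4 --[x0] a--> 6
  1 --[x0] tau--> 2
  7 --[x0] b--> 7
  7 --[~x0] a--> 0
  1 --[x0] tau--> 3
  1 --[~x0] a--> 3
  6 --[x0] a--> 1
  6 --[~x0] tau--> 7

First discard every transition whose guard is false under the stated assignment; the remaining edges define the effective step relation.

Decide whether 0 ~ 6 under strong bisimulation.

Bisimulation quotient by refinement:
  round 0: {{0,1,2,3,4,5,6,7}}
  round 1: {{0,4,6},{1},{2},{3},{5},{7}}
  round 2: {{0,6},{1},{2},{3},{4},{5},{7}}
7 equivalence class(es) (converged in 3)
0∈{0,6}, 6∈{0,6}

Answer: BISIMILAR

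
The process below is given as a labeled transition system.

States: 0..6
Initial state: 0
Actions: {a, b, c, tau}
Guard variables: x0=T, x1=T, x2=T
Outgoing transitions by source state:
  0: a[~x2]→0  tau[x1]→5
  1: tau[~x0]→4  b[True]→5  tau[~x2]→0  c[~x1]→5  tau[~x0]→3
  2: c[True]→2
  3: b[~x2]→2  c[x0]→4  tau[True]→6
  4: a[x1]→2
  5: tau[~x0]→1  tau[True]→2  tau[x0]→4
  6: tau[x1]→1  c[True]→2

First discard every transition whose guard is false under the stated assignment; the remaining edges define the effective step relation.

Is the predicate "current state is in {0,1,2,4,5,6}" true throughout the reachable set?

Answer: INVARIANT HOLDS

Trace:
Allowed set {0,1,2,4,5,6}
R = {0,2,4,5}
  0: ok
  2: ok
  4: ok
  5: ok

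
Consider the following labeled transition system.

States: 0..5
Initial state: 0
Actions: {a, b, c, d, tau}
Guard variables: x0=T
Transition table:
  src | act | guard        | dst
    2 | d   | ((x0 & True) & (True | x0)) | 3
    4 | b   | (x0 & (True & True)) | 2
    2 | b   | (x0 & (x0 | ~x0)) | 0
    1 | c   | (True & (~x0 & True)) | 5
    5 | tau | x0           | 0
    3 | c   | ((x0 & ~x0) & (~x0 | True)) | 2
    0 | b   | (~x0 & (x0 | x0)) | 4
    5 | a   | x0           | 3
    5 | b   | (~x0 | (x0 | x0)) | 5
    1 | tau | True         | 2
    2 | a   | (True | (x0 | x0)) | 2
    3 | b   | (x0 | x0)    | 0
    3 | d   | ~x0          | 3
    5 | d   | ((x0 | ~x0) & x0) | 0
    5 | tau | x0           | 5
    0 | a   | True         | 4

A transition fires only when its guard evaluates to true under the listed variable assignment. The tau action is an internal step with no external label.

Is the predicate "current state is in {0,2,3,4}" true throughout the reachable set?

Answer: INVARIANT HOLDS

Working:
Safe = {0,2,3,4}
Reachable = {0,2,3,4}
  0: ok
  2: ok
  3: ok
  4: ok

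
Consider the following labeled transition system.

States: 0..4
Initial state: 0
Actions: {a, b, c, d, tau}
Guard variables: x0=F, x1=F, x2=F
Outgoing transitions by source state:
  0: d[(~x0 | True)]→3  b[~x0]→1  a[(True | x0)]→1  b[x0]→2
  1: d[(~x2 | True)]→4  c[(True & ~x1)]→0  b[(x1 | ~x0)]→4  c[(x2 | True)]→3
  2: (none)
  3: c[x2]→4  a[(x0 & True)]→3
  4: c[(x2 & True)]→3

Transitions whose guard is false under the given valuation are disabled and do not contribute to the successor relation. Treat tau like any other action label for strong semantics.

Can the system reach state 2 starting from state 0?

Answer: UNREACHABLE

Working:
Guard filter leaves 7 enabled edge(s).
depth 0: {0}
depth 1: {1,3}  total {0,1,3}
depth 2: {4}  total {0,1,3,4}
R = {0,1,3,4}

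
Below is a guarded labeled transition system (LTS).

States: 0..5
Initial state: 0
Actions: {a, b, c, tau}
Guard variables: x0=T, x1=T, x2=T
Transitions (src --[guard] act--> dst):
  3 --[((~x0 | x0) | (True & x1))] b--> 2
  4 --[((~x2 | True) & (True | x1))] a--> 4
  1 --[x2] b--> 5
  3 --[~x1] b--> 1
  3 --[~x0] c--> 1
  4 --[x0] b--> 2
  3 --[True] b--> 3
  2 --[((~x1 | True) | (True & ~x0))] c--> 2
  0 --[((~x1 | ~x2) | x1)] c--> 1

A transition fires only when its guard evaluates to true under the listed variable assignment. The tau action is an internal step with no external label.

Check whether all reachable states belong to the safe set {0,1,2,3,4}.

Answer: INVARIANT VIOLATED at state 5

Working:
Safe = {0,1,2,3,4}
R = {0,1,5}
  0: ✓
  1: ✓
  5: VIOLATES
witness against invariant: c·b → 5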